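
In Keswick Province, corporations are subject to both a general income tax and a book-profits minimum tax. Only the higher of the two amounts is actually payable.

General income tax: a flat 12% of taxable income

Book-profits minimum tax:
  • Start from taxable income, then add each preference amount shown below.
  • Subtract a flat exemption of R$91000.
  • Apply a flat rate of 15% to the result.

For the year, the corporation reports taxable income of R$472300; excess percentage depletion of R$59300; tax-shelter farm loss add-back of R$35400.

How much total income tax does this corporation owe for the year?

General income tax:
  R$472300 × 12% = R$56676

Book-profits minimum tax:
  Adjusted income: R$472300 + R$59300 + R$35400 = R$567000
  Less exemption R$91000 → base R$476000
  R$476000 × 15% = R$71400

R$71400 > R$56676, so the book-profits minimum tax is the binding amount.

R$71400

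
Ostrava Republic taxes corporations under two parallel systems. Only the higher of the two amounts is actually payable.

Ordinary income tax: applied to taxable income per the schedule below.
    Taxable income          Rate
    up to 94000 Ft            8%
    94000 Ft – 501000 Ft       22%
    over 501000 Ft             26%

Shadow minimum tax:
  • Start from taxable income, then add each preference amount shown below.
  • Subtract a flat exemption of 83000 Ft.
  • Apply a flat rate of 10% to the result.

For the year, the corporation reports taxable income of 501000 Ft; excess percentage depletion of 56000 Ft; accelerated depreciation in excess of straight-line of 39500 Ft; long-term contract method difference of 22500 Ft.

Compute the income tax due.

97060 Ft

Shadow minimum tax:
  Adjusted income: 501000 Ft + 56000 Ft + 39500 Ft + 22500 Ft = 619000 Ft
  Less exemption 83000 Ft → base 536000 Ft
  536000 Ft × 10% = 53600 Ft

Ordinary income tax:
  94000 Ft × 8% = 7520 Ft
  407000 Ft × 22% = 89540 Ft
  → 97060 Ft

97060 Ft > 53600 Ft, so the ordinary income tax governs.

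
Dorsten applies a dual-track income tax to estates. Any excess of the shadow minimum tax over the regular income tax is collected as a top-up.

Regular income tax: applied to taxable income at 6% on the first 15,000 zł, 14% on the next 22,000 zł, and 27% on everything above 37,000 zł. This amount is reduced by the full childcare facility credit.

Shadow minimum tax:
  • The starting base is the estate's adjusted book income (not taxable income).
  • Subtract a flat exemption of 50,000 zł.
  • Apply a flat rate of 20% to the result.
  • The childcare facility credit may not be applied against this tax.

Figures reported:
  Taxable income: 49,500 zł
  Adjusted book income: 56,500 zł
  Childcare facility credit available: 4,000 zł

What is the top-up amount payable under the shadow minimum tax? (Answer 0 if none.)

Shadow minimum tax:
  Base (adjusted book income): 56,500 zł
  Less exemption 50,000 zł → base 6,500 zł
  6,500 zł × 20% = 1,300 zł

Regular income tax:
  15,000 zł × 6% = 900 zł
  22,000 zł × 14% = 3,080 zł
  12,500 zł × 27% = 3,375 zł
  → 7,355 zł
  Less childcare facility credit 4,000 zł → 3,355 zł

1,300 zł ≤ 3,355 zł, so no add-on is due.

0 zł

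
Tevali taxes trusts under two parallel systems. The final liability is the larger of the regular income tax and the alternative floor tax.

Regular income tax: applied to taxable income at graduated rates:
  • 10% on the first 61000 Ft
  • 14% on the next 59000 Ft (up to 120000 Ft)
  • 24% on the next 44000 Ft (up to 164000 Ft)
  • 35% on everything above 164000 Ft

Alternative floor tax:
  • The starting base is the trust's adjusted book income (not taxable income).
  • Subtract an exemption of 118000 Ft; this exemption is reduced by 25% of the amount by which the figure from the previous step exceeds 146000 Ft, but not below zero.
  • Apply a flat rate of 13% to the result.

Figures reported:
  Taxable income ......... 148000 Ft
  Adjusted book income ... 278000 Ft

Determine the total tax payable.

Regular income tax:
  61000 Ft × 10% = 6100 Ft
  59000 Ft × 14% = 8260 Ft
  28000 Ft × 24% = 6720 Ft
  → 21080 Ft

Alternative floor tax:
  Base (adjusted book income): 278000 Ft
  Exemption: 118000 Ft − 25% × (278000 Ft − 146000 Ft) = 118000 Ft − 33000 Ft = 85000 Ft
  Base: 278000 Ft − 85000 Ft = 193000 Ft
  193000 Ft × 13% = 25090 Ft

25090 Ft > 21080 Ft, so the alternative floor tax is the binding amount.

25090 Ft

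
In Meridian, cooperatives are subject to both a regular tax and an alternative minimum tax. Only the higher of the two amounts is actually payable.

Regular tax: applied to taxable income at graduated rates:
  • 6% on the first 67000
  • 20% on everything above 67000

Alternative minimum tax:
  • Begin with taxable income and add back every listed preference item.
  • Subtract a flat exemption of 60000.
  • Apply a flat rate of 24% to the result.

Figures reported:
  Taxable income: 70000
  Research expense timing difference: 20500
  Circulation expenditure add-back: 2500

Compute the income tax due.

7920

Alternative minimum tax:
  Adjusted income: 70000 + 20500 + 2500 = 93000
  Less exemption 60000 → base 33000
  33000 × 24% = 7920

Regular tax:
  67000 × 6% = 4020
  3000 × 20% = 600
  → 4620

7920 > 4620, so the alternative minimum tax is the binding amount.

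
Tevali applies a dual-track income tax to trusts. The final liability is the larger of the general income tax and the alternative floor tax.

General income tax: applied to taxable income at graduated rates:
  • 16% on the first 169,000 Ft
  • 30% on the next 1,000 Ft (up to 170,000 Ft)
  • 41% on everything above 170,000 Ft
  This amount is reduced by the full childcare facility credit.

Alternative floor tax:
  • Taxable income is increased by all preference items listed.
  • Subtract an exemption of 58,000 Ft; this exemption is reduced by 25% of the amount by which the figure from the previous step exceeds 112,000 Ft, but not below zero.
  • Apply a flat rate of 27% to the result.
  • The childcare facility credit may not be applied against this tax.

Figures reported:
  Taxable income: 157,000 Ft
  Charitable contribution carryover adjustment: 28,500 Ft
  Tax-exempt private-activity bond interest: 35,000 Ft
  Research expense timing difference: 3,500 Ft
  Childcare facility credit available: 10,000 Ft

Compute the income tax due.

52,380 Ft

Alternative floor tax:
  Adjusted income: 157,000 Ft + 28,500 Ft + 35,000 Ft + 3,500 Ft = 224,000 Ft
  Exemption: 58,000 Ft − 25% × (224,000 Ft − 112,000 Ft) = 58,000 Ft − 28,000 Ft = 30,000 Ft
  Base: 224,000 Ft − 30,000 Ft = 194,000 Ft
  194,000 Ft × 27% = 52,380 Ft

General income tax:
  157,000 Ft × 16% = 25,120 Ft
  Less childcare facility credit 10,000 Ft → 15,120 Ft

52,380 Ft > 15,120 Ft, so the alternative floor tax is the binding amount.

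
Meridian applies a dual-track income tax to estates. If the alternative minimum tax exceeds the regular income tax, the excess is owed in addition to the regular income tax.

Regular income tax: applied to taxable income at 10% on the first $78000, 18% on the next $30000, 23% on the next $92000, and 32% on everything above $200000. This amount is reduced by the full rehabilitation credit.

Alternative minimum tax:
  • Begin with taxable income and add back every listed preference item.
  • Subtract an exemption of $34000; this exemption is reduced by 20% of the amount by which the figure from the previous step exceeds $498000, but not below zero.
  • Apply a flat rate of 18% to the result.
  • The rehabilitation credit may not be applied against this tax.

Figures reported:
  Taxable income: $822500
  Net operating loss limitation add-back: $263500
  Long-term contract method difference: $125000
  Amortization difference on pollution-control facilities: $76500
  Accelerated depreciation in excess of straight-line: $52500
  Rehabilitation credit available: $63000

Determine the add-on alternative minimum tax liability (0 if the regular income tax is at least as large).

Alternative minimum tax:
  Adjusted income: $822500 + $263500 + $125000 + $76500 + $52500 = $1340000
  Exemption: 20% × ($1340000 − $498000) = $168400 ≥ $34000, so the exemption is fully phased out
  Base: $1340000 − $0 = $1340000
  $1340000 × 18% = $241200

Regular income tax:
  $78000 × 10% = $7800
  $30000 × 18% = $5400
  $92000 × 23% = $21160
  $622500 × 32% = $199200
  → $233560
  Less rehabilitation credit $63000 → $170560

Excess of alternative minimum tax over regular income tax: $241200 − $170560 = $70640.

$70640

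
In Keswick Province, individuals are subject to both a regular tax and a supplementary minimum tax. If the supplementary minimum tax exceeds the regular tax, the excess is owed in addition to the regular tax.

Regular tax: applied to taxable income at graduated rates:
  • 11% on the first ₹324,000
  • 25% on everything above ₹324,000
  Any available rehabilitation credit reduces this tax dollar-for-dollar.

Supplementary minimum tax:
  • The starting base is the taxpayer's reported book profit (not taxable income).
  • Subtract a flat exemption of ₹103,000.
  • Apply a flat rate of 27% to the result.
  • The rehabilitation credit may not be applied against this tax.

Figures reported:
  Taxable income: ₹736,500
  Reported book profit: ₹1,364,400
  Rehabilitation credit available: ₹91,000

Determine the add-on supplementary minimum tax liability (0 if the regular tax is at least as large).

₹292,813

Regular tax:
  ₹324,000 × 11% = ₹35,640
  ₹412,500 × 25% = ₹103,125
  → ₹138,765
  Less rehabilitation credit ₹91,000 → ₹47,765

Supplementary minimum tax:
  Base (reported book profit): ₹1,364,400
  Less exemption ₹103,000 → base ₹1,261,400
  ₹1,261,400 × 27% = ₹340,578

Excess of supplementary minimum tax over regular tax: ₹340,578 − ₹47,765 = ₹292,813.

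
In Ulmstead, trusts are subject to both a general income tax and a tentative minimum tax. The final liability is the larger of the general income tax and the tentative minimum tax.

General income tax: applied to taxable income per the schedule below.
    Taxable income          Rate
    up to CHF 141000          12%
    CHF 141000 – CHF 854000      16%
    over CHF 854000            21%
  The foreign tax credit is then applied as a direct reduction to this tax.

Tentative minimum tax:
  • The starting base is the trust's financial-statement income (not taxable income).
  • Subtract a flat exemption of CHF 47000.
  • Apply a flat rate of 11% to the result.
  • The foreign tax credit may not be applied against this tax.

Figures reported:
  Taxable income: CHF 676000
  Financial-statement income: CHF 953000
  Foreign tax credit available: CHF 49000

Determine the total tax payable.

Tentative minimum tax:
  Base (financial-statement income): CHF 953000
  Less exemption CHF 47000 → base CHF 906000
  CHF 906000 × 11% = CHF 99660

General income tax:
  CHF 141000 × 12% = CHF 16920
  CHF 535000 × 16% = CHF 85600
  → CHF 102520
  Less foreign tax credit CHF 49000 → CHF 53520

CHF 99660 > CHF 53520, so the tentative minimum tax is the binding amount.

CHF 99660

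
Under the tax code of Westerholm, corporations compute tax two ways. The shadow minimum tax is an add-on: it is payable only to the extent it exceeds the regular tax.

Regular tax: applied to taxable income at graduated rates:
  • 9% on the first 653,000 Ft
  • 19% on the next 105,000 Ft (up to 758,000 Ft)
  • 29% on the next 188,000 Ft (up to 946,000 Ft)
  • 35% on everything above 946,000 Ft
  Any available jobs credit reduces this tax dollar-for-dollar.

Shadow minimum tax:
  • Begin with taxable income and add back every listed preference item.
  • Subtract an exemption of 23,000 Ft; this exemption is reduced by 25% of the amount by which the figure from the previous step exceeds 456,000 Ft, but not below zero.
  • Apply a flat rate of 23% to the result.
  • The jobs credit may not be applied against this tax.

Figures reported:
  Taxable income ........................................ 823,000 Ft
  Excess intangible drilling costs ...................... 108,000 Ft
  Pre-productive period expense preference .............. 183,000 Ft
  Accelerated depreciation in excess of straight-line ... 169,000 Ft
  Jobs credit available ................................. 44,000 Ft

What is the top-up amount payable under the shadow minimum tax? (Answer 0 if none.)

Regular tax:
  653,000 Ft × 9% = 58,770 Ft
  105,000 Ft × 19% = 19,950 Ft
  65,000 Ft × 29% = 18,850 Ft
  → 97,570 Ft
  Less jobs credit 44,000 Ft → 53,570 Ft

Shadow minimum tax:
  Adjusted income: 823,000 Ft + 108,000 Ft + 183,000 Ft + 169,000 Ft = 1,283,000 Ft
  Exemption: 25% × (1,283,000 Ft − 456,000 Ft) = 206,750 Ft ≥ 23,000 Ft, so the exemption is fully phased out
  Base: 1,283,000 Ft − 0 Ft = 1,283,000 Ft
  1,283,000 Ft × 23% = 295,090 Ft

Excess of shadow minimum tax over regular tax: 295,090 Ft − 53,570 Ft = 241,520 Ft.

241,520 Ft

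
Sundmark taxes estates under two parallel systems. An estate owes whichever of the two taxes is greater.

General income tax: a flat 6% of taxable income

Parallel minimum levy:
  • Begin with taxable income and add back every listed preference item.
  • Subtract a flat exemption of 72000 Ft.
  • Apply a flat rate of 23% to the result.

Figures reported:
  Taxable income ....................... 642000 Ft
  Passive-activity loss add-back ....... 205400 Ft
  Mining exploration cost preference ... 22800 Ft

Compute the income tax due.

183586 Ft

General income tax:
  642000 Ft × 6% = 38520 Ft

Parallel minimum levy:
  Adjusted income: 642000 Ft + 205400 Ft + 22800 Ft = 870200 Ft
  Less exemption 72000 Ft → base 798200 Ft
  798200 Ft × 23% = 183586 Ft

183586 Ft > 38520 Ft, so the parallel minimum levy is the binding amount.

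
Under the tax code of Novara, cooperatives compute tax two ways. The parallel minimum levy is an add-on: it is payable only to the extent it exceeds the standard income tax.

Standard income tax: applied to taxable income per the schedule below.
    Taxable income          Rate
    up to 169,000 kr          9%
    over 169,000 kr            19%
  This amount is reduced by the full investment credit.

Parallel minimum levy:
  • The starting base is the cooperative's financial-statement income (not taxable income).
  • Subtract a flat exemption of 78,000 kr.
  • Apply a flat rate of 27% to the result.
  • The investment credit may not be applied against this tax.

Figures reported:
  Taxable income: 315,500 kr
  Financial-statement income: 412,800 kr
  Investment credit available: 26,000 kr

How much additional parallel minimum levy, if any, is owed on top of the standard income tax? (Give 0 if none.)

Standard income tax:
  169,000 kr × 9% = 15,210 kr
  146,500 kr × 19% = 27,835 kr
  → 43,045 kr
  Less investment credit 26,000 kr → 17,045 kr

Parallel minimum levy:
  Base (financial-statement income): 412,800 kr
  Less exemption 78,000 kr → base 334,800 kr
  334,800 kr × 27% = 90,396 kr

Excess of parallel minimum levy over standard income tax: 90,396 kr − 17,045 kr = 73,351 kr.

73,351 kr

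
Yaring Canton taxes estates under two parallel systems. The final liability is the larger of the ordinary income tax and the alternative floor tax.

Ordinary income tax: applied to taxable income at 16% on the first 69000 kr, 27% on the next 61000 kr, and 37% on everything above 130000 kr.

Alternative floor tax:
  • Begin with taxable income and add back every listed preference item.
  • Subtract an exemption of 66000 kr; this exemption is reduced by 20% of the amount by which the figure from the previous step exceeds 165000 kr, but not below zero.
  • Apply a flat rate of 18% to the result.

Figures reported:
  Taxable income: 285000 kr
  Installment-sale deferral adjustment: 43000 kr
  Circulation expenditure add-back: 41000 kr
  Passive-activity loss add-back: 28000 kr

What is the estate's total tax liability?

Alternative floor tax:
  Adjusted income: 285000 kr + 43000 kr + 41000 kr + 28000 kr = 397000 kr
  Exemption: 66000 kr − 20% × (397000 kr − 165000 kr) = 66000 kr − 46400 kr = 19600 kr
  Base: 397000 kr − 19600 kr = 377400 kr
  377400 kr × 18% = 67932 kr

Ordinary income tax:
  69000 kr × 16% = 11040 kr
  61000 kr × 27% = 16470 kr
  155000 kr × 37% = 57350 kr
  → 84860 kr

84860 kr > 67932 kr, so the ordinary income tax governs.

84860 kr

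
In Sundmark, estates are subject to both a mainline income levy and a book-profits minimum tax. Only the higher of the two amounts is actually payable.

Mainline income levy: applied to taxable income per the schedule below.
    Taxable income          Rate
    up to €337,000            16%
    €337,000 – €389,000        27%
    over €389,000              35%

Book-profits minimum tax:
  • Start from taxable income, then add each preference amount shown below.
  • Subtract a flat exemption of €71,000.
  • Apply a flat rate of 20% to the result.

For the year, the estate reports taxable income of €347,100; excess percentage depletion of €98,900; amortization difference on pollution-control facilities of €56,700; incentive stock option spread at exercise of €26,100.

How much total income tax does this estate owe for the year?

€91,560

Book-profits minimum tax:
  Adjusted income: €347,100 + €98,900 + €56,700 + €26,100 = €528,800
  Less exemption €71,000 → base €457,800
  €457,800 × 20% = €91,560

Mainline income levy:
  €337,000 × 16% = €53,920
  €10,100 × 27% = €2,727
  → €56,647

€91,560 > €56,647, so the book-profits minimum tax is the binding amount.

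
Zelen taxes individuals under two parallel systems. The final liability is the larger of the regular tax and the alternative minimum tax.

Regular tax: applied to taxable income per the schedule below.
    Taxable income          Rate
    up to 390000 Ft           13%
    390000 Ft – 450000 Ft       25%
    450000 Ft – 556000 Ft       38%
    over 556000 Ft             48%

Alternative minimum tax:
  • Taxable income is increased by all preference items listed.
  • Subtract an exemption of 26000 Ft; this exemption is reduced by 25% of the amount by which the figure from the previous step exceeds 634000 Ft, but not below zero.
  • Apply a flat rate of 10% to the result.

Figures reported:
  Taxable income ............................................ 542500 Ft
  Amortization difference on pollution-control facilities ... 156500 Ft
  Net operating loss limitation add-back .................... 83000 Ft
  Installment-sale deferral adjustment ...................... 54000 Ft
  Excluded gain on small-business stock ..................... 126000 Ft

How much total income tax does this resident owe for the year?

Regular tax:
  390000 Ft × 13% = 50700 Ft
  60000 Ft × 25% = 15000 Ft
  92500 Ft × 38% = 35150 Ft
  → 100850 Ft

Alternative minimum tax:
  Adjusted income: 542500 Ft + 156500 Ft + 83000 Ft + 54000 Ft + 126000 Ft = 962000 Ft
  Exemption: 25% × (962000 Ft − 634000 Ft) = 82000 Ft ≥ 26000 Ft, so the exemption is fully phased out
  Base: 962000 Ft − 0 Ft = 962000 Ft
  962000 Ft × 10% = 96200 Ft

100850 Ft > 96200 Ft, so the regular tax governs.

100850 Ft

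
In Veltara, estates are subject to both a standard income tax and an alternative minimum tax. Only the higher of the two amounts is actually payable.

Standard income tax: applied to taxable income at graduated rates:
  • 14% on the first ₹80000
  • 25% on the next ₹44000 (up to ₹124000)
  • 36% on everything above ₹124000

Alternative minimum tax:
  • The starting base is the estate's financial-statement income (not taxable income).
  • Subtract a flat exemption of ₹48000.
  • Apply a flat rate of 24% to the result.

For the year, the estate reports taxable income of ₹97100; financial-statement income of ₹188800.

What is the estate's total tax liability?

Standard income tax:
  ₹80000 × 14% = ₹11200
  ₹17100 × 25% = ₹4275
  → ₹15475

Alternative minimum tax:
  Base (financial-statement income): ₹188800
  Less exemption ₹48000 → base ₹140800
  ₹140800 × 24% = ₹33792

₹33792 > ₹15475, so the alternative minimum tax is the binding amount.

₹33792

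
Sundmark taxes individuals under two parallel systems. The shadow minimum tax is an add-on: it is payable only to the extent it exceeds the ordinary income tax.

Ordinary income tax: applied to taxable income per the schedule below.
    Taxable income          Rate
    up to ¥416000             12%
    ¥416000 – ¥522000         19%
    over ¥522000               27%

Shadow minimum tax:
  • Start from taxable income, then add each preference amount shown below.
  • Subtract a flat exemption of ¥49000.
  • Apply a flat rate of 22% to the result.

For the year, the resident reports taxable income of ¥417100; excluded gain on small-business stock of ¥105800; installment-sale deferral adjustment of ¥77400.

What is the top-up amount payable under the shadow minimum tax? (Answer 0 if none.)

¥71157

Shadow minimum tax:
  Adjusted income: ¥417100 + ¥105800 + ¥77400 = ¥600300
  Less exemption ¥49000 → base ¥551300
  ¥551300 × 22% = ¥121286

Ordinary income tax:
  ¥416000 × 12% = ¥49920
  ¥1100 × 19% = ¥209
  → ¥50129

Excess of shadow minimum tax over ordinary income tax: ¥121286 − ¥50129 = ¥71157.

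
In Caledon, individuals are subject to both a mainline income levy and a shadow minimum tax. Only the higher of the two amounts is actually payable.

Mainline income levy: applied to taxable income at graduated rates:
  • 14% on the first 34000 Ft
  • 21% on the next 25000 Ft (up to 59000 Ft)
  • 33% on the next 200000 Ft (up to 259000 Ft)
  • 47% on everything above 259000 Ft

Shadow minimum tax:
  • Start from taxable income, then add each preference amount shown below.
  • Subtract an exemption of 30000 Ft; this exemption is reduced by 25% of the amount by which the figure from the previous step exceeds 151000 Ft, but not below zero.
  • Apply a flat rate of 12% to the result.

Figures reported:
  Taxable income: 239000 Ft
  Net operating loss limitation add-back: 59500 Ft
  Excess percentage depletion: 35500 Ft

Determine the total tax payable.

Shadow minimum tax:
  Adjusted income: 239000 Ft + 59500 Ft + 35500 Ft = 334000 Ft
  Exemption: 25% × (334000 Ft − 151000 Ft) = 45750 Ft ≥ 30000 Ft, so the exemption is fully phased out
  Base: 334000 Ft − 0 Ft = 334000 Ft
  334000 Ft × 12% = 40080 Ft

Mainline income levy:
  34000 Ft × 14% = 4760 Ft
  25000 Ft × 21% = 5250 Ft
  180000 Ft × 33% = 59400 Ft
  → 69410 Ft

69410 Ft > 40080 Ft, so the mainline income levy governs.

69410 Ft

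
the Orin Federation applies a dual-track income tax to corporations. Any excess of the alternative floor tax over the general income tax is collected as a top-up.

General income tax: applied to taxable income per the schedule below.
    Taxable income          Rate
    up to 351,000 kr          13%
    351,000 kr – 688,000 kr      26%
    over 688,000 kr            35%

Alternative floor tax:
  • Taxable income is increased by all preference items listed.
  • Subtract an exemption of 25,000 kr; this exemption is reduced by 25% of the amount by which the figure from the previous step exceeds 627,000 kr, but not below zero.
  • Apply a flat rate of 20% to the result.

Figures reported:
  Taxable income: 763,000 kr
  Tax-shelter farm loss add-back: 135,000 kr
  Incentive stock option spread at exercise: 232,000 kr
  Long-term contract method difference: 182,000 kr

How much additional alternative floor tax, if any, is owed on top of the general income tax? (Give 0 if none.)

Alternative floor tax:
  Adjusted income: 763,000 kr + 135,000 kr + 232,000 kr + 182,000 kr = 1,312,000 kr
  Exemption: 25% × (1,312,000 kr − 627,000 kr) = 171,250 kr ≥ 25,000 kr, so the exemption is fully phased out
  Base: 1,312,000 kr − 0 kr = 1,312,000 kr
  1,312,000 kr × 20% = 262,400 kr

General income tax:
  351,000 kr × 13% = 45,630 kr
  337,000 kr × 26% = 87,620 kr
  75,000 kr × 35% = 26,250 kr
  → 159,500 kr

Excess of alternative floor tax over general income tax: 262,400 kr − 159,500 kr = 102,900 kr.

102,900 kr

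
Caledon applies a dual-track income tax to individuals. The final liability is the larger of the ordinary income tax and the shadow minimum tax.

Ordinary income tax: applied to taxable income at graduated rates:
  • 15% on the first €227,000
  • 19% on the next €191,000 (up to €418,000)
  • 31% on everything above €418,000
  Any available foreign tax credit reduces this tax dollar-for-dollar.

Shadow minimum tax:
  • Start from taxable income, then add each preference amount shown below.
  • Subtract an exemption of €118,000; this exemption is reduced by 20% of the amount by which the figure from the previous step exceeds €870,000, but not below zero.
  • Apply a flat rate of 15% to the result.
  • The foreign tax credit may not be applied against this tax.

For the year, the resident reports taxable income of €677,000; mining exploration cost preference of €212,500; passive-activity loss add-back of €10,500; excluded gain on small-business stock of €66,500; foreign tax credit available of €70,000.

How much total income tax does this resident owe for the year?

Shadow minimum tax:
  Adjusted income: €677,000 + €212,500 + €10,500 + €66,500 = €966,500
  Exemption: €118,000 − 20% × (€966,500 − €870,000) = €118,000 − €19,300 = €98,700
  Base: €966,500 − €98,700 = €867,800
  €867,800 × 15% = €130,170

Ordinary income tax:
  €227,000 × 15% = €34,050
  €191,000 × 19% = €36,290
  €259,000 × 31% = €80,290
  → €150,630
  Less foreign tax credit €70,000 → €80,630

€130,170 > €80,630, so the shadow minimum tax is the binding amount.

€130,170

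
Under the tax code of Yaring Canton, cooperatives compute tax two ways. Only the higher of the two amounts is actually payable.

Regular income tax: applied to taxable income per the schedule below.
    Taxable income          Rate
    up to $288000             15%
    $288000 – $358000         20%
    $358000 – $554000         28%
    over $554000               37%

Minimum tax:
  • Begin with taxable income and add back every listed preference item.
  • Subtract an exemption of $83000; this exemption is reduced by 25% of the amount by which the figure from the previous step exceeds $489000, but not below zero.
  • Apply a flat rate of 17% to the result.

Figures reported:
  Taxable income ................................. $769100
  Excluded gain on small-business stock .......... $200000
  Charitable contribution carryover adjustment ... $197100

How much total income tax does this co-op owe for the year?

Regular income tax:
  $288000 × 15% = $43200
  $70000 × 20% = $14000
  $196000 × 28% = $54880
  $215100 × 37% = $79587
  → $191667

Minimum tax:
  Adjusted income: $769100 + $200000 + $197100 = $1166200
  Exemption: 25% × ($1166200 − $489000) = $169300 ≥ $83000, so the exemption is fully phased out
  Base: $1166200 − $0 = $1166200
  $1166200 × 17% = $198254

$198254 > $191667, so the minimum tax is the binding amount.

$198254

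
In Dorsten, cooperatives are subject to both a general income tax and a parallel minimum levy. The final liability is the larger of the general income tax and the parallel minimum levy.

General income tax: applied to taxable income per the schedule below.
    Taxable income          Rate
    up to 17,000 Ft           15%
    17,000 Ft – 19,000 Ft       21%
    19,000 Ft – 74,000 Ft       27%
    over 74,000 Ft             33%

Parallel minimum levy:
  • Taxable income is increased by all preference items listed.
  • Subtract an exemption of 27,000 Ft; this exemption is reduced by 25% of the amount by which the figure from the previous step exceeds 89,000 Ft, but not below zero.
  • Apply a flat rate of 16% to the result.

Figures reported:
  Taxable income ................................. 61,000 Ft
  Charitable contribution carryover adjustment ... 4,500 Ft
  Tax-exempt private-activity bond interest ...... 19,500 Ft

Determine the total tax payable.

General income tax:
  17,000 Ft × 15% = 2,550 Ft
  2,000 Ft × 21% = 420 Ft
  42,000 Ft × 27% = 11,340 Ft
  → 14,310 Ft

Parallel minimum levy:
  Adjusted income: 61,000 Ft + 4,500 Ft + 19,500 Ft = 85,000 Ft
  Exemption: 85,000 Ft ≤ 89,000 Ft, so full 27,000 Ft applies
  Base: 85,000 Ft − 27,000 Ft = 58,000 Ft
  58,000 Ft × 16% = 9,280 Ft

14,310 Ft > 9,280 Ft, so the general income tax governs.

14,310 Ft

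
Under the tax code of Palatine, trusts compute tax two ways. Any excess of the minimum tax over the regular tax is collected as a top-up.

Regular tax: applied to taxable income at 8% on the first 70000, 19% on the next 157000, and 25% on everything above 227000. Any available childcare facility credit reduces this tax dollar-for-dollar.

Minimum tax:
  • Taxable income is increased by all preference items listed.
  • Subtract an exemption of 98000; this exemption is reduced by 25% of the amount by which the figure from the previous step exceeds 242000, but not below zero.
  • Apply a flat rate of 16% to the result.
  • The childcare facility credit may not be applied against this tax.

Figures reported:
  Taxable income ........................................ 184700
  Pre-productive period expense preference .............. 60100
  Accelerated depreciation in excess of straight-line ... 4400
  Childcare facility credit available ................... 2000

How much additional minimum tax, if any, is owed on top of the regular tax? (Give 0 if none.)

0

Minimum tax:
  Adjusted income: 184700 + 60100 + 4400 = 249200
  Exemption: 98000 − 25% × (249200 − 242000) = 98000 − 1800 = 96200
  Base: 249200 − 96200 = 153000
  153000 × 16% = 24480

Regular tax:
  70000 × 8% = 5600
  114700 × 19% = 21793
  → 27393
  Less childcare facility credit 2000 → 25393

24480 ≤ 25393, so no add-on is due.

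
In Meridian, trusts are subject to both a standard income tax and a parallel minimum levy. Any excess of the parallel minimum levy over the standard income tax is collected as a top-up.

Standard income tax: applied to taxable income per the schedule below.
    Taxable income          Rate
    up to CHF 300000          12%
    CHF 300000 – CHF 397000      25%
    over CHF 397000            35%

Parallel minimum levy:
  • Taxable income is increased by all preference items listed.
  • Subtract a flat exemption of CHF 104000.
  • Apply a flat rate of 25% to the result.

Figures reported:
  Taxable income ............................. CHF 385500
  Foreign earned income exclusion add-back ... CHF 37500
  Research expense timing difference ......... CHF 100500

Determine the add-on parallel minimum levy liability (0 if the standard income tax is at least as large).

Parallel minimum levy:
  Adjusted income: CHF 385500 + CHF 37500 + CHF 100500 = CHF 523500
  Less exemption CHF 104000 → base CHF 419500
  CHF 419500 × 25% = CHF 104875

Standard income tax:
  CHF 300000 × 12% = CHF 36000
  CHF 85500 × 25% = CHF 21375
  → CHF 57375

Excess of parallel minimum levy over standard income tax: CHF 104875 − CHF 57375 = CHF 47500.

CHF 47500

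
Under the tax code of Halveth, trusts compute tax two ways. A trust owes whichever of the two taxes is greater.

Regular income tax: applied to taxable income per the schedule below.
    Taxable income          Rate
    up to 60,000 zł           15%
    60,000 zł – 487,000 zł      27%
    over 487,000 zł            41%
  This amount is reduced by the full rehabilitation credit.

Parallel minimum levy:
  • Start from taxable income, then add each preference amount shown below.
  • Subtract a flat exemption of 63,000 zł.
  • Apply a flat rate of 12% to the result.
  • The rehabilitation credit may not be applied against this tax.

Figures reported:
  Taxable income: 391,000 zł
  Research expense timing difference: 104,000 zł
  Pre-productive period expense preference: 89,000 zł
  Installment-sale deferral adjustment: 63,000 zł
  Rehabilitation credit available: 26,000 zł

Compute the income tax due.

Regular income tax:
  60,000 zł × 15% = 9,000 zł
  331,000 zł × 27% = 89,370 zł
  → 98,370 zł
  Less rehabilitation credit 26,000 zł → 72,370 zł

Parallel minimum levy:
  Adjusted income: 391,000 zł + 104,000 zł + 89,000 zł + 63,000 zł = 647,000 zł
  Less exemption 63,000 zł → base 584,000 zł
  584,000 zł × 12% = 70,080 zł

72,370 zł > 70,080 zł, so the regular income tax governs.

72,370 zł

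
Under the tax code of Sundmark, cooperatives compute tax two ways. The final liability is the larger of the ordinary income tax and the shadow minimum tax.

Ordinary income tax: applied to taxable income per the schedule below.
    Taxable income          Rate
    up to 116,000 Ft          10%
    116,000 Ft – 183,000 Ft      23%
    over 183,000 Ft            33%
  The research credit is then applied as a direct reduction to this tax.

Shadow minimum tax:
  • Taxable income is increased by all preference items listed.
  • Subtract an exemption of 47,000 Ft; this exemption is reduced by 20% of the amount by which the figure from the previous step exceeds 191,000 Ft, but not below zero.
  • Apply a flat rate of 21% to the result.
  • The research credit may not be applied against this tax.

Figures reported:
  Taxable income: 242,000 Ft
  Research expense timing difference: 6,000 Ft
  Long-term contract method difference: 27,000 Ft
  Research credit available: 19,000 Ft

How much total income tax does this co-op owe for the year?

51,408 Ft

Ordinary income tax:
  116,000 Ft × 10% = 11,600 Ft
  67,000 Ft × 23% = 15,410 Ft
  59,000 Ft × 33% = 19,470 Ft
  → 46,480 Ft
  Less research credit 19,000 Ft → 27,480 Ft

Shadow minimum tax:
  Adjusted income: 242,000 Ft + 6,000 Ft + 27,000 Ft = 275,000 Ft
  Exemption: 47,000 Ft − 20% × (275,000 Ft − 191,000 Ft) = 47,000 Ft − 16,800 Ft = 30,200 Ft
  Base: 275,000 Ft − 30,200 Ft = 244,800 Ft
  244,800 Ft × 21% = 51,408 Ft

51,408 Ft > 27,480 Ft, so the shadow minimum tax is the binding amount.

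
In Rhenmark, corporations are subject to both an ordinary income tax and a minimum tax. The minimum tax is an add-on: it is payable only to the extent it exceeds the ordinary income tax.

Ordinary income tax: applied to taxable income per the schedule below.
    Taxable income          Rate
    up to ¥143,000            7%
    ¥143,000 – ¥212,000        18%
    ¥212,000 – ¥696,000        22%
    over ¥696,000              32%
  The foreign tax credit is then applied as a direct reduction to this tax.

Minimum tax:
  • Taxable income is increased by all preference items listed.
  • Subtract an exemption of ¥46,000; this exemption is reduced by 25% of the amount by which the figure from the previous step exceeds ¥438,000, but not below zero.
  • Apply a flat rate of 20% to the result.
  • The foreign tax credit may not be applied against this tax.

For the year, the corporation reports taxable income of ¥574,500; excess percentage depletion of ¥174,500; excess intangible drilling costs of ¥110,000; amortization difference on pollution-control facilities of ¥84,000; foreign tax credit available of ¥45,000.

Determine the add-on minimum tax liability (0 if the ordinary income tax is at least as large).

¥131,420

Ordinary income tax:
  ¥143,000 × 7% = ¥10,010
  ¥69,000 × 18% = ¥12,420
  ¥362,500 × 22% = ¥79,750
  → ¥102,180
  Less foreign tax credit ¥45,000 → ¥57,180

Minimum tax:
  Adjusted income: ¥574,500 + ¥174,500 + ¥110,000 + ¥84,000 = ¥943,000
  Exemption: 25% × (¥943,000 − ¥438,000) = ¥126,250 ≥ ¥46,000, so the exemption is fully phased out
  Base: ¥943,000 − ¥0 = ¥943,000
  ¥943,000 × 20% = ¥188,600

Excess of minimum tax over ordinary income tax: ¥188,600 − ¥57,180 = ¥131,420.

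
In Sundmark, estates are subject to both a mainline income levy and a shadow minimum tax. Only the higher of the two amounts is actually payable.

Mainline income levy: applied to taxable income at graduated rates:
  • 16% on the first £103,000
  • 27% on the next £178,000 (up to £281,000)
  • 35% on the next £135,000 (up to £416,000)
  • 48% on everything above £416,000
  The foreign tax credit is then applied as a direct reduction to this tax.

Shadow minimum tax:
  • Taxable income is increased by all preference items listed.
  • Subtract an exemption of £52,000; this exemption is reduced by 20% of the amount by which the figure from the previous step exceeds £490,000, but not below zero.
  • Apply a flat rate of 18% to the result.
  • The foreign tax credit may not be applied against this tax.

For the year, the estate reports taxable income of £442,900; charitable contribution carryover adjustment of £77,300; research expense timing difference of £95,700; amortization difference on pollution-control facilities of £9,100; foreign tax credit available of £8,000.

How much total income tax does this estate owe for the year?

Mainline income levy:
  £103,000 × 16% = £16,480
  £178,000 × 27% = £48,060
  £135,000 × 35% = £47,250
  £26,900 × 48% = £12,912
  → £124,702
  Less foreign tax credit £8,000 → £116,702

Shadow minimum tax:
  Adjusted income: £442,900 + £77,300 + £95,700 + £9,100 = £625,000
  Exemption: £52,000 − 20% × (£625,000 − £490,000) = £52,000 − £27,000 = £25,000
  Base: £625,000 − £25,000 = £600,000
  £600,000 × 18% = £108,000

£116,702 > £108,000, so the mainline income levy governs.

£116,702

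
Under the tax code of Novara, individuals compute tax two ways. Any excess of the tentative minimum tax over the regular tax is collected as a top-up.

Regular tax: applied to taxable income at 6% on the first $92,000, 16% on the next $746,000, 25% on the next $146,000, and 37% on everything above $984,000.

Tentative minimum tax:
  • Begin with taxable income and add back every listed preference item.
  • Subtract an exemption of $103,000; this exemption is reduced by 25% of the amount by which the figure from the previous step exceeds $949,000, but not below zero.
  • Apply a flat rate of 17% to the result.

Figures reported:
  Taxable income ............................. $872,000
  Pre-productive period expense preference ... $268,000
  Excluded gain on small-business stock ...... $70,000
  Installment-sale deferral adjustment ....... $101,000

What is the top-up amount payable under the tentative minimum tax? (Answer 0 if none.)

$87,365

Regular tax:
  $92,000 × 6% = $5,520
  $746,000 × 16% = $119,360
  $34,000 × 25% = $8,500
  → $133,380

Tentative minimum tax:
  Adjusted income: $872,000 + $268,000 + $70,000 + $101,000 = $1,311,000
  Exemption: $103,000 − 25% × ($1,311,000 − $949,000) = $103,000 − $90,500 = $12,500
  Base: $1,311,000 − $12,500 = $1,298,500
  $1,298,500 × 17% = $220,745

Excess of tentative minimum tax over regular tax: $220,745 − $133,380 = $87,365.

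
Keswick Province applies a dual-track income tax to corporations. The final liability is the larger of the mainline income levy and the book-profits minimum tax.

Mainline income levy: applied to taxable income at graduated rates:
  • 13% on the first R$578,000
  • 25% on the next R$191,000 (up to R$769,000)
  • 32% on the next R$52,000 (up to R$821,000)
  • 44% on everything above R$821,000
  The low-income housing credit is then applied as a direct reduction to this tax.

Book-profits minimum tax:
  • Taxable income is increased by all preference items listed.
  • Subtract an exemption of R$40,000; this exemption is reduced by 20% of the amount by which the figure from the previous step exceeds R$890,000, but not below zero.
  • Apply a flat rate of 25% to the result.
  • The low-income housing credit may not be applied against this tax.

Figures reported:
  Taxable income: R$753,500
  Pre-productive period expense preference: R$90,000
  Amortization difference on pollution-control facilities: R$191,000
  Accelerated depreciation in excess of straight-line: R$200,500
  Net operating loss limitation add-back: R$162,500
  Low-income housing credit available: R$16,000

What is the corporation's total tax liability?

Mainline income levy:
  R$578,000 × 13% = R$75,140
  R$175,500 × 25% = R$43,875
  → R$119,015
  Less low-income housing credit R$16,000 → R$103,015

Book-profits minimum tax:
  Adjusted income: R$753,500 + R$90,000 + R$191,000 + R$200,500 + R$162,500 = R$1,397,500
  Exemption: 20% × (R$1,397,500 − R$890,000) = R$101,500 ≥ R$40,000, so the exemption is fully phased out
  Base: R$1,397,500 − R$0 = R$1,397,500
  R$1,397,500 × 25% = R$349,375

R$349,375 > R$103,015, so the book-profits minimum tax is the binding amount.

R$349,375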